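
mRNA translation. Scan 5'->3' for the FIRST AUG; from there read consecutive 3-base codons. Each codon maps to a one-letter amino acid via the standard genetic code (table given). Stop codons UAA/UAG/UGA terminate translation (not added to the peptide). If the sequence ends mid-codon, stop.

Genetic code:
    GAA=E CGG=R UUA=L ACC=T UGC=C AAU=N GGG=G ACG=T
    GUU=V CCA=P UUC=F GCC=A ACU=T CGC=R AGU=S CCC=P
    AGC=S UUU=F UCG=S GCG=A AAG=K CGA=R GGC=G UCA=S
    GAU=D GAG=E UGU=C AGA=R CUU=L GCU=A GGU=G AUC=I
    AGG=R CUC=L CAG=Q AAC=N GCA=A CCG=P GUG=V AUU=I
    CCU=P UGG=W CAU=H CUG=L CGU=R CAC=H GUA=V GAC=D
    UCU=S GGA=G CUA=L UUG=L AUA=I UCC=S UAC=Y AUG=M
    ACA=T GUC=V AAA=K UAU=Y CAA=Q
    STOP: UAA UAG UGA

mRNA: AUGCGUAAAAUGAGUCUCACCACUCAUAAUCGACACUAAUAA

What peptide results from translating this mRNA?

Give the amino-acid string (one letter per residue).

start AUG at pos 0
pos 0: AUG -> M; peptide=M
pos 3: CGU -> R; peptide=MR
pos 6: AAA -> K; peptide=MRK
pos 9: AUG -> M; peptide=MRKM
pos 12: AGU -> S; peptide=MRKMS
pos 15: CUC -> L; peptide=MRKMSL
pos 18: ACC -> T; peptide=MRKMSLT
pos 21: ACU -> T; peptide=MRKMSLTT
pos 24: CAU -> H; peptide=MRKMSLTTH
pos 27: AAU -> N; peptide=MRKMSLTTHN
pos 30: CGA -> R; peptide=MRKMSLTTHNR
pos 33: CAC -> H; peptide=MRKMSLTTHNRH
pos 36: UAA -> STOP

Answer: MRKMSLTTHNRH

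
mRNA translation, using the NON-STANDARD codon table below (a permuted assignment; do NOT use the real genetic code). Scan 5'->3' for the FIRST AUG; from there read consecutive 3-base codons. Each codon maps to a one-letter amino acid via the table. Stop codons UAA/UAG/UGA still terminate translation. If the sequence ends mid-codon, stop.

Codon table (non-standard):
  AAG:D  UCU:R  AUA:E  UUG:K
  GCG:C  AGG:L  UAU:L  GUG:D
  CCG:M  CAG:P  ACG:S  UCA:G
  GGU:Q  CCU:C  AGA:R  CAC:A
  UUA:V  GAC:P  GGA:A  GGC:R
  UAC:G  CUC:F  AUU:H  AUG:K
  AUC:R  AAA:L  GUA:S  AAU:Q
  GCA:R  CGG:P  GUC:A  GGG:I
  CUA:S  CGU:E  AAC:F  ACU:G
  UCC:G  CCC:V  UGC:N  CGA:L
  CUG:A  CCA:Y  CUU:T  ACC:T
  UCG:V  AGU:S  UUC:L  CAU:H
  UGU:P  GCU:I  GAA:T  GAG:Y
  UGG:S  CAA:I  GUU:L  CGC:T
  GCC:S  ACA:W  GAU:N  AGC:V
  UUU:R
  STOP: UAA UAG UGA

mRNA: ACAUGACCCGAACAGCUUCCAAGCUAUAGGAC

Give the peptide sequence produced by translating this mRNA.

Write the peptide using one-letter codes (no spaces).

Answer: KTLWIGDS

Derivation:
start AUG at pos 2
pos 2: AUG -> K; peptide=K
pos 5: ACC -> T; peptide=KT
pos 8: CGA -> L; peptide=KTL
pos 11: ACA -> W; peptide=KTLW
pos 14: GCU -> I; peptide=KTLWI
pos 17: UCC -> G; peptide=KTLWIG
pos 20: AAG -> D; peptide=KTLWIGD
pos 23: CUA -> S; peptide=KTLWIGDS
pos 26: UAG -> STOP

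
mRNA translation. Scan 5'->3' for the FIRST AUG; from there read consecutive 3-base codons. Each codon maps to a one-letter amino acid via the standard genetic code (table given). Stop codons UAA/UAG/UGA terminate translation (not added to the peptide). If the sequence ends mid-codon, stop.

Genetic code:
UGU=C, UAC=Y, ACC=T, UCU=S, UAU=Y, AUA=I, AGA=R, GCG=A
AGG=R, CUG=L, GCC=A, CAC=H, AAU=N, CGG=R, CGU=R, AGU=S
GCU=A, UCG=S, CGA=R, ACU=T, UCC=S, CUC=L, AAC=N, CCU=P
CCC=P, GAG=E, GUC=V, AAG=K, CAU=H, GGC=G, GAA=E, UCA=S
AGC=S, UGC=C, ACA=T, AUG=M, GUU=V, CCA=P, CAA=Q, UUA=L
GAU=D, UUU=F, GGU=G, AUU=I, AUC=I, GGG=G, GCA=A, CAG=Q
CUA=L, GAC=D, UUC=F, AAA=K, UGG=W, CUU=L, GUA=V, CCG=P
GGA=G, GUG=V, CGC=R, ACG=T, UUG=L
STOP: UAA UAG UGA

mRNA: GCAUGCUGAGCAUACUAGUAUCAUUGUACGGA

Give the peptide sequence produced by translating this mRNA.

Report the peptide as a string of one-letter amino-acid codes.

start AUG at pos 2
pos 2: AUG -> M; peptide=M
pos 5: CUG -> L; peptide=ML
pos 8: AGC -> S; peptide=MLS
pos 11: AUA -> I; peptide=MLSI
pos 14: CUA -> L; peptide=MLSIL
pos 17: GUA -> V; peptide=MLSILV
pos 20: UCA -> S; peptide=MLSILVS
pos 23: UUG -> L; peptide=MLSILVSL
pos 26: UAC -> Y; peptide=MLSILVSLY
pos 29: GGA -> G; peptide=MLSILVSLYG
pos 32: only 0 nt remain (<3), stop (end of mRNA)

Answer: MLSILVSLYG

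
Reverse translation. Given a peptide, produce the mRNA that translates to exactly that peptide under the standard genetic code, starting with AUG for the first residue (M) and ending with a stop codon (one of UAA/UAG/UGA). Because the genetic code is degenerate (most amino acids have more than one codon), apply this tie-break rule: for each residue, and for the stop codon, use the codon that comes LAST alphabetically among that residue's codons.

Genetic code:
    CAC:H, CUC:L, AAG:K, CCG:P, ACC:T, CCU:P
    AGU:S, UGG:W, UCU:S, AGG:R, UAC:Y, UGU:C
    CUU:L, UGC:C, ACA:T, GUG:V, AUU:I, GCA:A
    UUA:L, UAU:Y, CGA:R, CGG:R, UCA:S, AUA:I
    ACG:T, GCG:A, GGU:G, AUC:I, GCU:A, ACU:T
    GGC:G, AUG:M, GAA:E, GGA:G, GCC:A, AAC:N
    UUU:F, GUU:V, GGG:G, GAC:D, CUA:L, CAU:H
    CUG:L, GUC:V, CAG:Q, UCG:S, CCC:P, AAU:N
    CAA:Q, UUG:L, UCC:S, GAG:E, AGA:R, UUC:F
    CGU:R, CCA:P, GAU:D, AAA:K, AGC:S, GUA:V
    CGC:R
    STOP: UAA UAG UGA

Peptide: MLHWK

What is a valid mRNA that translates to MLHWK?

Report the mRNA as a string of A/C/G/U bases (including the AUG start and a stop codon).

Answer: mRNA: AUGUUGCAUUGGAAGUGA

Derivation:
residue 1: M -> AUG (start codon)
residue 2: L codons sorted = CUA,CUC,CUG,CUU,UUA,UUG -> pick last = UUG
residue 3: H codons sorted = CAC,CAU -> pick last = CAU
residue 4: W -> UGG (only codon)
residue 5: K codons sorted = AAA,AAG -> pick last = AAG
terminator: stop codons sorted = UAA,UAG,UGA -> pick last = UGA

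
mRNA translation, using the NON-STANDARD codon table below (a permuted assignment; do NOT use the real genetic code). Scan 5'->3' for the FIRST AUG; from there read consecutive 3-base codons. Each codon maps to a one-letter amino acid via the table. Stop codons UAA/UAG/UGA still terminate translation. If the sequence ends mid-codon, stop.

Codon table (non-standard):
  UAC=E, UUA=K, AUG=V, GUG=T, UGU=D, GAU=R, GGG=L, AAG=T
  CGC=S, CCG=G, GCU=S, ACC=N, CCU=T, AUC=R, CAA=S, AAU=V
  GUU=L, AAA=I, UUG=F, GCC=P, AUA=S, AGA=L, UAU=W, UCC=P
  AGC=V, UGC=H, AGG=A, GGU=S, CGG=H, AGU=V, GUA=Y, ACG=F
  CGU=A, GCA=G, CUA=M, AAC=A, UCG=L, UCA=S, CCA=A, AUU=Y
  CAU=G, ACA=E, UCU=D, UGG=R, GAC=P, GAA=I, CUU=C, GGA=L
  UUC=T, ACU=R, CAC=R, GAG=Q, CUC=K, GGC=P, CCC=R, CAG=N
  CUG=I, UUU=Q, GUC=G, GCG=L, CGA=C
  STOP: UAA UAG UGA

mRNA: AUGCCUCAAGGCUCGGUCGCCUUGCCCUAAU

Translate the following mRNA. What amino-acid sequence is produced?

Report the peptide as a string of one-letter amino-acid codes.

Answer: VTSPLGPFR

Derivation:
start AUG at pos 0
pos 0: AUG -> V; peptide=V
pos 3: CCU -> T; peptide=VT
pos 6: CAA -> S; peptide=VTS
pos 9: GGC -> P; peptide=VTSP
pos 12: UCG -> L; peptide=VTSPL
pos 15: GUC -> G; peptide=VTSPLG
pos 18: GCC -> P; peptide=VTSPLGP
pos 21: UUG -> F; peptide=VTSPLGPF
pos 24: CCC -> R; peptide=VTSPLGPFR
pos 27: UAA -> STOP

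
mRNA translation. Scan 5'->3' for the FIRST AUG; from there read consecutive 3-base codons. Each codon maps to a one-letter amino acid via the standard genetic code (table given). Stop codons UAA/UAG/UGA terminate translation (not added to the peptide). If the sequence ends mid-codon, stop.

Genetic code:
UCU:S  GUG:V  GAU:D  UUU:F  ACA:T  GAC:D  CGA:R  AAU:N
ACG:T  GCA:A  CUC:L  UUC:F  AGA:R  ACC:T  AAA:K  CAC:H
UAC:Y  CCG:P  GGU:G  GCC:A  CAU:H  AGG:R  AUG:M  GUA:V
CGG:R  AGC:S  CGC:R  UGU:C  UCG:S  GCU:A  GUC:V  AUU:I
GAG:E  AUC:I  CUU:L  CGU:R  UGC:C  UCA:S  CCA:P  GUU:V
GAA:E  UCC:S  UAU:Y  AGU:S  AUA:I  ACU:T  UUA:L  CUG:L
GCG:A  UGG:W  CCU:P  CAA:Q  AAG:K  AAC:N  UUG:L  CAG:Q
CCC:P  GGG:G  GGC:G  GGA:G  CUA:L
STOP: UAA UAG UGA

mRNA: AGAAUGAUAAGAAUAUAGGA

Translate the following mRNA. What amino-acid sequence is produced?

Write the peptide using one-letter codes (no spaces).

start AUG at pos 3
pos 3: AUG -> M; peptide=M
pos 6: AUA -> I; peptide=MI
pos 9: AGA -> R; peptide=MIR
pos 12: AUA -> I; peptide=MIRI
pos 15: UAG -> STOP

Answer: MIRI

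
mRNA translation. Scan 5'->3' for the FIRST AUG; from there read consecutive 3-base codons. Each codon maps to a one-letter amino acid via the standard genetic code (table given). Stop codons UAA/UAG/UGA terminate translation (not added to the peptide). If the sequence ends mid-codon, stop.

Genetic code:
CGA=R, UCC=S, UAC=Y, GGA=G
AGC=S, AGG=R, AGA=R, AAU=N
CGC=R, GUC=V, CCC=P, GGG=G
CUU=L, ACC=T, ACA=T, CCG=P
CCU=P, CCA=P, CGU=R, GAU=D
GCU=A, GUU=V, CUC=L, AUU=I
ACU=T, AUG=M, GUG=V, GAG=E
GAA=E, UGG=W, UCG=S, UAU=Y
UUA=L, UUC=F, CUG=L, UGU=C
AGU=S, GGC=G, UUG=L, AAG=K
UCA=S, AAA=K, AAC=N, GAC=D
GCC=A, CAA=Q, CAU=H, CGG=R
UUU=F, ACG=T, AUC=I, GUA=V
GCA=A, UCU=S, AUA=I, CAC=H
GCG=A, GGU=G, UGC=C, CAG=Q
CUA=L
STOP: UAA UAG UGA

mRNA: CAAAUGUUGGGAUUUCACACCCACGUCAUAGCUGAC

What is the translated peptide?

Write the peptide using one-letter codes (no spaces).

Answer: MLGFHTHVIAD

Derivation:
start AUG at pos 3
pos 3: AUG -> M; peptide=M
pos 6: UUG -> L; peptide=ML
pos 9: GGA -> G; peptide=MLG
pos 12: UUU -> F; peptide=MLGF
pos 15: CAC -> H; peptide=MLGFH
pos 18: ACC -> T; peptide=MLGFHT
pos 21: CAC -> H; peptide=MLGFHTH
pos 24: GUC -> V; peptide=MLGFHTHV
pos 27: AUA -> I; peptide=MLGFHTHVI
pos 30: GCU -> A; peptide=MLGFHTHVIA
pos 33: GAC -> D; peptide=MLGFHTHVIAD
pos 36: only 0 nt remain (<3), stop (end of mRNA)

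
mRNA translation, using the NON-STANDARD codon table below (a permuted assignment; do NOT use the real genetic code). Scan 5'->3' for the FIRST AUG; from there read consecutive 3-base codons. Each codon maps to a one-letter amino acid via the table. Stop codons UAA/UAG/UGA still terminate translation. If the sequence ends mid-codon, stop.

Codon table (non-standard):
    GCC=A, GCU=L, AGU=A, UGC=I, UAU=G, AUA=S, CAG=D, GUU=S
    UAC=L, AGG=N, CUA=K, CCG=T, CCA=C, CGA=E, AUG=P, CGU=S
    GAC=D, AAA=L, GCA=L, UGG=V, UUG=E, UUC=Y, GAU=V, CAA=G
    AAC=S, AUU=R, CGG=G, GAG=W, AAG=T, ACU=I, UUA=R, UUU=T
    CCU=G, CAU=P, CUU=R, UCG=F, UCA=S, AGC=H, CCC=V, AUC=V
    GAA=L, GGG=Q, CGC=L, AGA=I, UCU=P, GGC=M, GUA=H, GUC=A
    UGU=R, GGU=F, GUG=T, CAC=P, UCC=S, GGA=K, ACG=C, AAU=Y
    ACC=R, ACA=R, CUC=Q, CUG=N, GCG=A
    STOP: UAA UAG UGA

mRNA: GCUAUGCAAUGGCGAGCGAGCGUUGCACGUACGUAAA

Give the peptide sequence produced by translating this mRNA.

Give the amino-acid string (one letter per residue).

Answer: PGVEAHSLSC

Derivation:
start AUG at pos 3
pos 3: AUG -> P; peptide=P
pos 6: CAA -> G; peptide=PG
pos 9: UGG -> V; peptide=PGV
pos 12: CGA -> E; peptide=PGVE
pos 15: GCG -> A; peptide=PGVEA
pos 18: AGC -> H; peptide=PGVEAH
pos 21: GUU -> S; peptide=PGVEAHS
pos 24: GCA -> L; peptide=PGVEAHSL
pos 27: CGU -> S; peptide=PGVEAHSLS
pos 30: ACG -> C; peptide=PGVEAHSLSC
pos 33: UAA -> STOP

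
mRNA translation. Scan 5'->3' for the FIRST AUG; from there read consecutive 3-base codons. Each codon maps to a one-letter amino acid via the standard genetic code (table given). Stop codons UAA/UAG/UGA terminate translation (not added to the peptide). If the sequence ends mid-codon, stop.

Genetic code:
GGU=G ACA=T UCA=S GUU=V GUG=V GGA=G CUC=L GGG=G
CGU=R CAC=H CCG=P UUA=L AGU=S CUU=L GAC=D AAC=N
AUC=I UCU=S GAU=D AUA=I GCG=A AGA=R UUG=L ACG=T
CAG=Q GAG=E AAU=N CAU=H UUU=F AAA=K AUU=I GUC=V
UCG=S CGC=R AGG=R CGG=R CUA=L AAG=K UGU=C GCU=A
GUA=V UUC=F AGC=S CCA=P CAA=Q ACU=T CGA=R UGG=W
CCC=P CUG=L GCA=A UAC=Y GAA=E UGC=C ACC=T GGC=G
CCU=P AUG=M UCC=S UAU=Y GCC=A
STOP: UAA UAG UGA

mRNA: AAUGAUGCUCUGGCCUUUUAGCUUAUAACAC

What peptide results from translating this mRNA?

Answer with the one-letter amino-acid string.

start AUG at pos 1
pos 1: AUG -> M; peptide=M
pos 4: AUG -> M; peptide=MM
pos 7: CUC -> L; peptide=MML
pos 10: UGG -> W; peptide=MMLW
pos 13: CCU -> P; peptide=MMLWP
pos 16: UUU -> F; peptide=MMLWPF
pos 19: AGC -> S; peptide=MMLWPFS
pos 22: UUA -> L; peptide=MMLWPFSL
pos 25: UAA -> STOP

Answer: MMLWPFSL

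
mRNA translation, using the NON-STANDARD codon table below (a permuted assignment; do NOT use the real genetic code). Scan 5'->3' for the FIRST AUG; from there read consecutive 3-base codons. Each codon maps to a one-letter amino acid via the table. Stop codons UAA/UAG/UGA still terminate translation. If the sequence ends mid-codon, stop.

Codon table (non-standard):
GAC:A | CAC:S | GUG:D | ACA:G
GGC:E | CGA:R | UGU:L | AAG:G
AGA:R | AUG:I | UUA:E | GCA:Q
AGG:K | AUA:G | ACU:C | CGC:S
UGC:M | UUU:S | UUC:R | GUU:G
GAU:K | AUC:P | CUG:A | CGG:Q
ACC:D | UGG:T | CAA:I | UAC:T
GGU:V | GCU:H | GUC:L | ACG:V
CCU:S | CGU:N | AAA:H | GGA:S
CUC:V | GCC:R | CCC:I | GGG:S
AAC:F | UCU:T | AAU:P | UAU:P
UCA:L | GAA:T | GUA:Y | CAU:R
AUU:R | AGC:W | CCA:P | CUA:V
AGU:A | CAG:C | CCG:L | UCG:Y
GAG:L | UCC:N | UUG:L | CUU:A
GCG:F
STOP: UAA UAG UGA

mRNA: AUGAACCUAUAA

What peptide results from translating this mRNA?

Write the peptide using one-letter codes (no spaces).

Answer: IFV

Derivation:
start AUG at pos 0
pos 0: AUG -> I; peptide=I
pos 3: AAC -> F; peptide=IF
pos 6: CUA -> V; peptide=IFV
pos 9: UAA -> STOP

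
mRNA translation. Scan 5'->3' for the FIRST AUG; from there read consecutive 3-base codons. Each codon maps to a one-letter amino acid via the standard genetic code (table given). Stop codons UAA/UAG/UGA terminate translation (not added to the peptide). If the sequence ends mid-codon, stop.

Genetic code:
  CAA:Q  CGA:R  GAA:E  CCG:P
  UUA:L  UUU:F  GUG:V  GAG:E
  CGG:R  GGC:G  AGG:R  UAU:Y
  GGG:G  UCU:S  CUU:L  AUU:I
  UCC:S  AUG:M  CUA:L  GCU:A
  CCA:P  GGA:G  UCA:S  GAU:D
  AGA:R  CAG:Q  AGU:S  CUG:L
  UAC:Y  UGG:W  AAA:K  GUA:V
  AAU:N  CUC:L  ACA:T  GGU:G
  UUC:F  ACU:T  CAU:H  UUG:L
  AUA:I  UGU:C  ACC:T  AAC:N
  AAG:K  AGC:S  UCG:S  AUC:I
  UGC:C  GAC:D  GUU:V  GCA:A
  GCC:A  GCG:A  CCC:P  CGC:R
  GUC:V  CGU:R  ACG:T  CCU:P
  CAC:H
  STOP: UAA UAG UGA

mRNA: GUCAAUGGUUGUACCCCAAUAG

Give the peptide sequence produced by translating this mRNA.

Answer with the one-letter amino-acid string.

start AUG at pos 4
pos 4: AUG -> M; peptide=M
pos 7: GUU -> V; peptide=MV
pos 10: GUA -> V; peptide=MVV
pos 13: CCC -> P; peptide=MVVP
pos 16: CAA -> Q; peptide=MVVPQ
pos 19: UAG -> STOP

Answer: MVVPQ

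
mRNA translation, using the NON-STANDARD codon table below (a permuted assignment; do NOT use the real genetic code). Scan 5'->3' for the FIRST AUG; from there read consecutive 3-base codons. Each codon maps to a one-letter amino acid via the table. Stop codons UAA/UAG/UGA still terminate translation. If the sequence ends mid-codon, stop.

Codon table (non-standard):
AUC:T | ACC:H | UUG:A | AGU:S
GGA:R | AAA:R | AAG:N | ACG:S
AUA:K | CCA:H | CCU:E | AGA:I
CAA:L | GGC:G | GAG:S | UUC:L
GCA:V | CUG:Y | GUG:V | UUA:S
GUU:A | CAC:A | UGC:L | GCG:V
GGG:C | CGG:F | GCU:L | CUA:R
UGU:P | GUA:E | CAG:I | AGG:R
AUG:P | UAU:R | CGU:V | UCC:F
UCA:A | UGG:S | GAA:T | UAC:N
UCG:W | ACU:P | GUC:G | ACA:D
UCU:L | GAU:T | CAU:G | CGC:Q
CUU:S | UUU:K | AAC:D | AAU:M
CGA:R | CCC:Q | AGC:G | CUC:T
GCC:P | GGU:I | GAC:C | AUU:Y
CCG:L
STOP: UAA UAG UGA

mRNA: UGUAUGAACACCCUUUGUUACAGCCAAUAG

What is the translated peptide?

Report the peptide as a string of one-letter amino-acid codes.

Answer: PDHSPNGL

Derivation:
start AUG at pos 3
pos 3: AUG -> P; peptide=P
pos 6: AAC -> D; peptide=PD
pos 9: ACC -> H; peptide=PDH
pos 12: CUU -> S; peptide=PDHS
pos 15: UGU -> P; peptide=PDHSP
pos 18: UAC -> N; peptide=PDHSPN
pos 21: AGC -> G; peptide=PDHSPNG
pos 24: CAA -> L; peptide=PDHSPNGL
pos 27: UAG -> STOP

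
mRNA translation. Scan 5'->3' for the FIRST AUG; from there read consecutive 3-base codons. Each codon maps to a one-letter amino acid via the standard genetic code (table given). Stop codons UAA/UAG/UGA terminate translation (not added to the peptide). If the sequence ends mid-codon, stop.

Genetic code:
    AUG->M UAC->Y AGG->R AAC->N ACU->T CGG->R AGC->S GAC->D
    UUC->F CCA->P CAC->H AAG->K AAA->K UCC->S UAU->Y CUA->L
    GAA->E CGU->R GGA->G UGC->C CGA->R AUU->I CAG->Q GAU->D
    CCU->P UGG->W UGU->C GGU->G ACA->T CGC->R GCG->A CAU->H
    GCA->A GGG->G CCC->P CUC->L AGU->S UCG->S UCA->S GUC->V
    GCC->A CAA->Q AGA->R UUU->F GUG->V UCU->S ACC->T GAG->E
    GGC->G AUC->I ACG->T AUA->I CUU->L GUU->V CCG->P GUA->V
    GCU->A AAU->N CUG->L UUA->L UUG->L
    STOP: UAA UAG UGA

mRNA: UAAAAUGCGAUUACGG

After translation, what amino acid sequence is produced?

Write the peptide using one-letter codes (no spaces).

start AUG at pos 4
pos 4: AUG -> M; peptide=M
pos 7: CGA -> R; peptide=MR
pos 10: UUA -> L; peptide=MRL
pos 13: CGG -> R; peptide=MRLR
pos 16: only 0 nt remain (<3), stop (end of mRNA)

Answer: MRLR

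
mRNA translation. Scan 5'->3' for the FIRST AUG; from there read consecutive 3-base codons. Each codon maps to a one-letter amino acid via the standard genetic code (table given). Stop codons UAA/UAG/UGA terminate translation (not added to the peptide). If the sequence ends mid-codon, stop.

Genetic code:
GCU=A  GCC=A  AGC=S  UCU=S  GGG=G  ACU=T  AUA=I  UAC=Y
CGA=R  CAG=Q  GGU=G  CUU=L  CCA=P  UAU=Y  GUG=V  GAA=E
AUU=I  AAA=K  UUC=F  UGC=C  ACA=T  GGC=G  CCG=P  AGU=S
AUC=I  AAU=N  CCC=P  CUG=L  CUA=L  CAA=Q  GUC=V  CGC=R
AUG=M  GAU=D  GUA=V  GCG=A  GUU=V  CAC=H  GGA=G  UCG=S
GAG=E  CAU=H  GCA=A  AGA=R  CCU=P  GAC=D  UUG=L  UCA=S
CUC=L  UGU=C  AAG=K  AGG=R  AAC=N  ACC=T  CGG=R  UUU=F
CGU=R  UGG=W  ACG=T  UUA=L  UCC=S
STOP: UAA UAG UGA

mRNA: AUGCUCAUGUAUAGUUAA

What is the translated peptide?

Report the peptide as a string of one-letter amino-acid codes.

Answer: MLMYS

Derivation:
start AUG at pos 0
pos 0: AUG -> M; peptide=M
pos 3: CUC -> L; peptide=ML
pos 6: AUG -> M; peptide=MLM
pos 9: UAU -> Y; peptide=MLMY
pos 12: AGU -> S; peptide=MLMYS
pos 15: UAA -> STOP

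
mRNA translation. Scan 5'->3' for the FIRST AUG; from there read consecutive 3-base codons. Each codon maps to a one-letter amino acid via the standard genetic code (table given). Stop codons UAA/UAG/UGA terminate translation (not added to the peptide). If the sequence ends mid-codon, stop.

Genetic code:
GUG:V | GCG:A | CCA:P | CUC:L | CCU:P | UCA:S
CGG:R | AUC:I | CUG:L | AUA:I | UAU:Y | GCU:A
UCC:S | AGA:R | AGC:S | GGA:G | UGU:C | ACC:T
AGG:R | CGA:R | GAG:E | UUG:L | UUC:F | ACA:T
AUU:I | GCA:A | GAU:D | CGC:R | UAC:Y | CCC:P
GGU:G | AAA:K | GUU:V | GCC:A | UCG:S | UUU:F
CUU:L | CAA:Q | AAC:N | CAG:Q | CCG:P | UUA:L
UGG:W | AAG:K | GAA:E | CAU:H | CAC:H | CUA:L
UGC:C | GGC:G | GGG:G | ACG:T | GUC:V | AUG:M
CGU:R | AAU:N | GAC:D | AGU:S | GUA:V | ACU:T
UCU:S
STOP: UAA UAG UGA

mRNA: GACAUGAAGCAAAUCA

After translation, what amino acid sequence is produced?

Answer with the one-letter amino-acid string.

start AUG at pos 3
pos 3: AUG -> M; peptide=M
pos 6: AAG -> K; peptide=MK
pos 9: CAA -> Q; peptide=MKQ
pos 12: AUC -> I; peptide=MKQI
pos 15: only 1 nt remain (<3), stop (end of mRNA)

Answer: MKQI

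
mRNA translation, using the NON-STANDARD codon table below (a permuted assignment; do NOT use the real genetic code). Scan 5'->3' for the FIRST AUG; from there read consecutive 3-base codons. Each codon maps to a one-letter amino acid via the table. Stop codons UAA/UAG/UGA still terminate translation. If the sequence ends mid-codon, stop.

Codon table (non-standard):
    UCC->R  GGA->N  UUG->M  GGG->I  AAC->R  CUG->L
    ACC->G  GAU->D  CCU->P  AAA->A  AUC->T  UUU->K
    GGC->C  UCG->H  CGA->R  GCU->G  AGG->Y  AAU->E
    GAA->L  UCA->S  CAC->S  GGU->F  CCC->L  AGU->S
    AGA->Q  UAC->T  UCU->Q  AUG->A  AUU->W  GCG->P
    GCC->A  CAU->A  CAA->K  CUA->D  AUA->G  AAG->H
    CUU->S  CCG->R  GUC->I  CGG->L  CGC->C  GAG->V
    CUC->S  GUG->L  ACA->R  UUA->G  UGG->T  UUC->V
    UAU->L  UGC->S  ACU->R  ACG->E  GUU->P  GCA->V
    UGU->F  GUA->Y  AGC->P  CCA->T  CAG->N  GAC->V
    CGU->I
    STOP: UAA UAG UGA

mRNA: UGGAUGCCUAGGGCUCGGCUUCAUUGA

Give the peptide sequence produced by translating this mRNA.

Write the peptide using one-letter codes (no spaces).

Answer: APYGLSA

Derivation:
start AUG at pos 3
pos 3: AUG -> A; peptide=A
pos 6: CCU -> P; peptide=AP
pos 9: AGG -> Y; peptide=APY
pos 12: GCU -> G; peptide=APYG
pos 15: CGG -> L; peptide=APYGL
pos 18: CUU -> S; peptide=APYGLS
pos 21: CAU -> A; peptide=APYGLSA
pos 24: UGA -> STOP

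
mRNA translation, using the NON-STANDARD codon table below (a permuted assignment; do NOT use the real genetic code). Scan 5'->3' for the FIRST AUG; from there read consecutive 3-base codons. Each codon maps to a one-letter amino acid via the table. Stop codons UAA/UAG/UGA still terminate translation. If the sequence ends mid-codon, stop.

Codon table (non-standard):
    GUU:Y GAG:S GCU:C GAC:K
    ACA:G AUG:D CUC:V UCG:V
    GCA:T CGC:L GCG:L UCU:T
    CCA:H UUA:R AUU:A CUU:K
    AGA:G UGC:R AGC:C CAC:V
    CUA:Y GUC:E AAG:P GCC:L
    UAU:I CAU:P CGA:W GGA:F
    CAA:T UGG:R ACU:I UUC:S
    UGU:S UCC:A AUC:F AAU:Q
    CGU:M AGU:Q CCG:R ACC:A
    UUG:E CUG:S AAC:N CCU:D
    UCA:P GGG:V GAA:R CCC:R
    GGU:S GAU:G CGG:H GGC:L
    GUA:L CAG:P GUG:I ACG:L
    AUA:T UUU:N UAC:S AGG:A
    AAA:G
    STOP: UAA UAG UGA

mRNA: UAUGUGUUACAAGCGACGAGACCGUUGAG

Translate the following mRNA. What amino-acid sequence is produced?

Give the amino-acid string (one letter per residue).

start AUG at pos 1
pos 1: AUG -> D; peptide=D
pos 4: UGU -> S; peptide=DS
pos 7: UAC -> S; peptide=DSS
pos 10: AAG -> P; peptide=DSSP
pos 13: CGA -> W; peptide=DSSPW
pos 16: CGA -> W; peptide=DSSPWW
pos 19: GAC -> K; peptide=DSSPWWK
pos 22: CGU -> M; peptide=DSSPWWKM
pos 25: UGA -> STOP

Answer: DSSPWWKM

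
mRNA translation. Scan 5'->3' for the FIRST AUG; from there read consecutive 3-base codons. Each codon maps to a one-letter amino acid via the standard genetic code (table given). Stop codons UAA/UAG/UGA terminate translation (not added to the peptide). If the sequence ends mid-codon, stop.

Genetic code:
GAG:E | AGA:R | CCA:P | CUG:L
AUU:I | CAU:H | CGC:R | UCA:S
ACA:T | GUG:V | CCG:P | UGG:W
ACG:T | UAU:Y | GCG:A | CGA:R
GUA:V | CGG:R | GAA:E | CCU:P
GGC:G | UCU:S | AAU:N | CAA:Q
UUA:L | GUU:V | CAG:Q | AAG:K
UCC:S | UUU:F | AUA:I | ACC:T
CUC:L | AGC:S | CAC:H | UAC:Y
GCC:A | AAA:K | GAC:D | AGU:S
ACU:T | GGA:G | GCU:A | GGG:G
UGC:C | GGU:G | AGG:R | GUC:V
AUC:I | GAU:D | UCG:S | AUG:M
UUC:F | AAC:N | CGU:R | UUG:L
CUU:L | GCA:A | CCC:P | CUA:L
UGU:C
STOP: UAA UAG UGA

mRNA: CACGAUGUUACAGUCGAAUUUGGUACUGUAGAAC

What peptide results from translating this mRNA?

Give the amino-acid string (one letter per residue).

Answer: MLQSNLVL

Derivation:
start AUG at pos 4
pos 4: AUG -> M; peptide=M
pos 7: UUA -> L; peptide=ML
pos 10: CAG -> Q; peptide=MLQ
pos 13: UCG -> S; peptide=MLQS
pos 16: AAU -> N; peptide=MLQSN
pos 19: UUG -> L; peptide=MLQSNL
pos 22: GUA -> V; peptide=MLQSNLV
pos 25: CUG -> L; peptide=MLQSNLVL
pos 28: UAG -> STOP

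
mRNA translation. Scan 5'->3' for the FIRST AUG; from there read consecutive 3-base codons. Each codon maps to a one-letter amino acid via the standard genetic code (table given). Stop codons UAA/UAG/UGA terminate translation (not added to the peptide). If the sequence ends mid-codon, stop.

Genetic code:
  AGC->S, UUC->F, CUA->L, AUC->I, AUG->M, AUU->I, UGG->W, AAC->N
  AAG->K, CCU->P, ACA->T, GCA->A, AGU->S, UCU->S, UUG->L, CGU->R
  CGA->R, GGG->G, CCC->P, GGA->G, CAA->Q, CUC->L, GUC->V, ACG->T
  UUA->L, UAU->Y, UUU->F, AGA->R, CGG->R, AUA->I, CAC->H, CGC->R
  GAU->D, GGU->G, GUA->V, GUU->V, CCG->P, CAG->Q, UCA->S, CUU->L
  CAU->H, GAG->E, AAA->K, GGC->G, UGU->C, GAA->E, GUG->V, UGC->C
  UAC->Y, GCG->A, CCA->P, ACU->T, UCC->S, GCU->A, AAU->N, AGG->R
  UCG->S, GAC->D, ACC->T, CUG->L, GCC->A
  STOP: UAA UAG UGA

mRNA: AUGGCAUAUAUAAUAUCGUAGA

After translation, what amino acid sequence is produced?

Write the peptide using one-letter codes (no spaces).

Answer: MAYIIS

Derivation:
start AUG at pos 0
pos 0: AUG -> M; peptide=M
pos 3: GCA -> A; peptide=MA
pos 6: UAU -> Y; peptide=MAY
pos 9: AUA -> I; peptide=MAYI
pos 12: AUA -> I; peptide=MAYII
pos 15: UCG -> S; peptide=MAYIIS
pos 18: UAG -> STOP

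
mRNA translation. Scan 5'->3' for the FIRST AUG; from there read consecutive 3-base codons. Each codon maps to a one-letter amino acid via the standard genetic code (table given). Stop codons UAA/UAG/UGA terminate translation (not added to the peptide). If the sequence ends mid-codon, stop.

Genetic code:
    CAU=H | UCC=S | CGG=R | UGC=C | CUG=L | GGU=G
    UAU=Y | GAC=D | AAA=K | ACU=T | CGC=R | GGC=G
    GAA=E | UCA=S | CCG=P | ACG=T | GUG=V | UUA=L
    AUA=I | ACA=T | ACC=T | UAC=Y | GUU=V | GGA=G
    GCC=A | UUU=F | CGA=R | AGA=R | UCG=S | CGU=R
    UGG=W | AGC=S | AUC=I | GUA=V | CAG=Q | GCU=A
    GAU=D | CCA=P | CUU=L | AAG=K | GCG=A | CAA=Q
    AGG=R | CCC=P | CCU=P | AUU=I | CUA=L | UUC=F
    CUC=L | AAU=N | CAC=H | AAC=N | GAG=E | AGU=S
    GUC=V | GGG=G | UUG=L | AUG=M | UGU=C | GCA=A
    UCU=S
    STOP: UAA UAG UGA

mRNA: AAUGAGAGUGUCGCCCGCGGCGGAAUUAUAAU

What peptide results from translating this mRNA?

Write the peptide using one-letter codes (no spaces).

Answer: MRVSPAAEL

Derivation:
start AUG at pos 1
pos 1: AUG -> M; peptide=M
pos 4: AGA -> R; peptide=MR
pos 7: GUG -> V; peptide=MRV
pos 10: UCG -> S; peptide=MRVS
pos 13: CCC -> P; peptide=MRVSP
pos 16: GCG -> A; peptide=MRVSPA
pos 19: GCG -> A; peptide=MRVSPAA
pos 22: GAA -> E; peptide=MRVSPAAE
pos 25: UUA -> L; peptide=MRVSPAAEL
pos 28: UAA -> STOP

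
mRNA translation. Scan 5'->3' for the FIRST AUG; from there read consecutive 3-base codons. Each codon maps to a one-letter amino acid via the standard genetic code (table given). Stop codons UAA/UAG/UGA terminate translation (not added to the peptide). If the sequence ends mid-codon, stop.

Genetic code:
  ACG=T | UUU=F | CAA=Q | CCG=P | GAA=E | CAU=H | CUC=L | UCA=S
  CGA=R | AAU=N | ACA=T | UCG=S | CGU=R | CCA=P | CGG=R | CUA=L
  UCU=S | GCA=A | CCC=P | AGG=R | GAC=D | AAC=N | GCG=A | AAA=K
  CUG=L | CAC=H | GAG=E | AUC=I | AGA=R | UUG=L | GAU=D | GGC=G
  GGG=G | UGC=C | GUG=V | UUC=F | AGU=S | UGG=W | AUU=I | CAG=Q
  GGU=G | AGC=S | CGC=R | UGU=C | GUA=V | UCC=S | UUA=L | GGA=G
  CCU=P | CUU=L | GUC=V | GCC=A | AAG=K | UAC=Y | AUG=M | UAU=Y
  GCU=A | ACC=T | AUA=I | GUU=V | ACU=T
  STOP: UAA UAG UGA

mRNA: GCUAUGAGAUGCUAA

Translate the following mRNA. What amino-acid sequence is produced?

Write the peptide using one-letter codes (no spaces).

start AUG at pos 3
pos 3: AUG -> M; peptide=M
pos 6: AGA -> R; peptide=MR
pos 9: UGC -> C; peptide=MRC
pos 12: UAA -> STOP

Answer: MRC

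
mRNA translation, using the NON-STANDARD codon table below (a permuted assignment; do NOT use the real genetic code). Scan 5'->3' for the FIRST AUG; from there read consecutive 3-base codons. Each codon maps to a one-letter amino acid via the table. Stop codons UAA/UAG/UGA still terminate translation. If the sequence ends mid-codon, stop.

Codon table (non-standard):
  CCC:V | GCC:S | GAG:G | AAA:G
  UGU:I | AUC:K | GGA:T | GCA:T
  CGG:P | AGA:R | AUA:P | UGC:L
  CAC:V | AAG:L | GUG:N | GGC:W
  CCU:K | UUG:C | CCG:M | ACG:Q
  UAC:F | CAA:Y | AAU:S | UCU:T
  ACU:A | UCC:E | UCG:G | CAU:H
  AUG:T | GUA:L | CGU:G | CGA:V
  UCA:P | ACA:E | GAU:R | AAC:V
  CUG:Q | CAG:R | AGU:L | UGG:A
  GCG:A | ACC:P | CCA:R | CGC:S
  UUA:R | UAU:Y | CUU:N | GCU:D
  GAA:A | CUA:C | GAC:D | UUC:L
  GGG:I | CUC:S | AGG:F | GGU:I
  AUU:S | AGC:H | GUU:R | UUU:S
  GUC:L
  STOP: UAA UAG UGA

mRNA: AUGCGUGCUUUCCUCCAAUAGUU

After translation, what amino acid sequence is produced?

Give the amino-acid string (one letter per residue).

start AUG at pos 0
pos 0: AUG -> T; peptide=T
pos 3: CGU -> G; peptide=TG
pos 6: GCU -> D; peptide=TGD
pos 9: UUC -> L; peptide=TGDL
pos 12: CUC -> S; peptide=TGDLS
pos 15: CAA -> Y; peptide=TGDLSY
pos 18: UAG -> STOP

Answer: TGDLSY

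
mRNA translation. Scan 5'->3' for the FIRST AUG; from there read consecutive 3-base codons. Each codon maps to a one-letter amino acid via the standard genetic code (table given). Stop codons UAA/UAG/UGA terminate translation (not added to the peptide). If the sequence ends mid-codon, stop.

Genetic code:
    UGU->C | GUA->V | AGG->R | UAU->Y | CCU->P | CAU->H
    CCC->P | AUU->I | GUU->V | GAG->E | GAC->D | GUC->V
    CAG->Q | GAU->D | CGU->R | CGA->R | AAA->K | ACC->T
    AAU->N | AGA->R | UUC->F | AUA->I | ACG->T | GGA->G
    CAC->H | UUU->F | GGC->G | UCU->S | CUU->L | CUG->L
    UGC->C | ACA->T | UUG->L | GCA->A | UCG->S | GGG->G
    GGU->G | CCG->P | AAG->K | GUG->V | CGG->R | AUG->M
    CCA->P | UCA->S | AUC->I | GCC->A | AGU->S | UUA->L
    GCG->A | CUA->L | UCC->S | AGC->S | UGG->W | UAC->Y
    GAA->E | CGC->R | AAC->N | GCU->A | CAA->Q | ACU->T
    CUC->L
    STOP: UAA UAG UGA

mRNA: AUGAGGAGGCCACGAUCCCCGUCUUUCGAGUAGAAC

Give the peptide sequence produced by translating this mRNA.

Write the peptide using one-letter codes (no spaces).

Answer: MRRPRSPSFE

Derivation:
start AUG at pos 0
pos 0: AUG -> M; peptide=M
pos 3: AGG -> R; peptide=MR
pos 6: AGG -> R; peptide=MRR
pos 9: CCA -> P; peptide=MRRP
pos 12: CGA -> R; peptide=MRRPR
pos 15: UCC -> S; peptide=MRRPRS
pos 18: CCG -> P; peptide=MRRPRSP
pos 21: UCU -> S; peptide=MRRPRSPS
pos 24: UUC -> F; peptide=MRRPRSPSF
pos 27: GAG -> E; peptide=MRRPRSPSFE
pos 30: UAG -> STOP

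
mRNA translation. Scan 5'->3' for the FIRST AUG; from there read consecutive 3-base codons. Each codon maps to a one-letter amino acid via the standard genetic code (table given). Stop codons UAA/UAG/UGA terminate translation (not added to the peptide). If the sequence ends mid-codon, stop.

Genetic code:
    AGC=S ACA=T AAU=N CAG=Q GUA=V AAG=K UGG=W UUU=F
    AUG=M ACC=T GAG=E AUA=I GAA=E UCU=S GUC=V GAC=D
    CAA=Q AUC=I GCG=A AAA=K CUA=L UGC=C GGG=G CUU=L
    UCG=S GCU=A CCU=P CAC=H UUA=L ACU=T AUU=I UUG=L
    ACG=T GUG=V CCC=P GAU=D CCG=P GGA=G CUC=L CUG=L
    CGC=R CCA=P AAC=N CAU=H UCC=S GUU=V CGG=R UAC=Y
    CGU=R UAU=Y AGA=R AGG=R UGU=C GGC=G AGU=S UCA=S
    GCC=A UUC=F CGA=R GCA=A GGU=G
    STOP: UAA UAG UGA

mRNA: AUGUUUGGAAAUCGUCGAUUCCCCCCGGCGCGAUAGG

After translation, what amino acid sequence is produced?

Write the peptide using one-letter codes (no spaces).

Answer: MFGNRRFPPAR

Derivation:
start AUG at pos 0
pos 0: AUG -> M; peptide=M
pos 3: UUU -> F; peptide=MF
pos 6: GGA -> G; peptide=MFG
pos 9: AAU -> N; peptide=MFGN
pos 12: CGU -> R; peptide=MFGNR
pos 15: CGA -> R; peptide=MFGNRR
pos 18: UUC -> F; peptide=MFGNRRF
pos 21: CCC -> P; peptide=MFGNRRFP
pos 24: CCG -> P; peptide=MFGNRRFPP
pos 27: GCG -> A; peptide=MFGNRRFPPA
pos 30: CGA -> R; peptide=MFGNRRFPPAR
pos 33: UAG -> STOP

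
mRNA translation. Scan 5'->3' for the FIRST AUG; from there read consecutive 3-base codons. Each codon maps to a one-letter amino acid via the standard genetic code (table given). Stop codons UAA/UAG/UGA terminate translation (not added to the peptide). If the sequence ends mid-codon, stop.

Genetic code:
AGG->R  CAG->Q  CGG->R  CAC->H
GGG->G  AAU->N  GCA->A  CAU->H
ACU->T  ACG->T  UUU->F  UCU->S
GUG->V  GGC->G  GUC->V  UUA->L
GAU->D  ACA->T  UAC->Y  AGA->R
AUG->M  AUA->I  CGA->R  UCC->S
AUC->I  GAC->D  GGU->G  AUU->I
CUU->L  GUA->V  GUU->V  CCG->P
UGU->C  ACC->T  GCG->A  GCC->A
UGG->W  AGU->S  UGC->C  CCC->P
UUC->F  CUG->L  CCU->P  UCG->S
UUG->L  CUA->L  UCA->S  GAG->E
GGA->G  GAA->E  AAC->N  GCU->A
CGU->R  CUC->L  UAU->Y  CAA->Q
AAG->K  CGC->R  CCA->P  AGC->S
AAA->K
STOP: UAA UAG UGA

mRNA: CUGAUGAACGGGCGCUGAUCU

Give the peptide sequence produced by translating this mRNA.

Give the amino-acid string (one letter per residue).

Answer: MNGR

Derivation:
start AUG at pos 3
pos 3: AUG -> M; peptide=M
pos 6: AAC -> N; peptide=MN
pos 9: GGG -> G; peptide=MNG
pos 12: CGC -> R; peptide=MNGR
pos 15: UGA -> STOP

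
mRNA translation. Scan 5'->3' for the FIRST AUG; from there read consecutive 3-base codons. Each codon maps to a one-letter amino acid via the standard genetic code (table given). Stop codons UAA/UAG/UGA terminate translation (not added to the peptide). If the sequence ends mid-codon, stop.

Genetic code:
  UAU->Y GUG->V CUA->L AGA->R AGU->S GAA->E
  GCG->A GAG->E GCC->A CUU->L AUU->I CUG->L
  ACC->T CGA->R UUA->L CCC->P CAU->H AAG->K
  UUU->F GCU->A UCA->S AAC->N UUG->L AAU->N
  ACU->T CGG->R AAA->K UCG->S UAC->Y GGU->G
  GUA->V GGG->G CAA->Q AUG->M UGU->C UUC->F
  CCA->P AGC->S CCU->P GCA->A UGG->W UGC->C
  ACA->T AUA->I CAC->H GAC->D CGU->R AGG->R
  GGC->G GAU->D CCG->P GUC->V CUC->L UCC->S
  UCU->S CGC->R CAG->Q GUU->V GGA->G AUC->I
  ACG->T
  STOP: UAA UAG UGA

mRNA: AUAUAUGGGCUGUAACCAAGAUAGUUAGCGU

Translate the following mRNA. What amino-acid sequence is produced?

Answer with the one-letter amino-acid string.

start AUG at pos 4
pos 4: AUG -> M; peptide=M
pos 7: GGC -> G; peptide=MG
pos 10: UGU -> C; peptide=MGC
pos 13: AAC -> N; peptide=MGCN
pos 16: CAA -> Q; peptide=MGCNQ
pos 19: GAU -> D; peptide=MGCNQD
pos 22: AGU -> S; peptide=MGCNQDS
pos 25: UAG -> STOP

Answer: MGCNQDS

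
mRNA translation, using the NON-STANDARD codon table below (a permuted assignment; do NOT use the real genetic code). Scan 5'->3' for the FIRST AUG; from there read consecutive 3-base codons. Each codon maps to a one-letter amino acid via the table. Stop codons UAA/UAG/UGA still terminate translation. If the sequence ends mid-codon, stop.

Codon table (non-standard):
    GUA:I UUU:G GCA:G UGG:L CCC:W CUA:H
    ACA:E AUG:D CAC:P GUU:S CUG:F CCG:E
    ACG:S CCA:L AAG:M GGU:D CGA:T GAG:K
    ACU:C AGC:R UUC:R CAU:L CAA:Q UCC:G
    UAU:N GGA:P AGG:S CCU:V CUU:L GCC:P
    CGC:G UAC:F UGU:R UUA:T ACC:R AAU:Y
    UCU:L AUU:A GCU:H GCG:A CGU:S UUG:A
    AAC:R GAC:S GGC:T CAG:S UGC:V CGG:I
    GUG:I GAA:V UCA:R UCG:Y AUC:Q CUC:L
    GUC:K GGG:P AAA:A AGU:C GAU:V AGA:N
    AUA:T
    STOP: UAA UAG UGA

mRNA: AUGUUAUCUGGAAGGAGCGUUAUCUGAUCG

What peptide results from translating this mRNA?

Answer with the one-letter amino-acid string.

start AUG at pos 0
pos 0: AUG -> D; peptide=D
pos 3: UUA -> T; peptide=DT
pos 6: UCU -> L; peptide=DTL
pos 9: GGA -> P; peptide=DTLP
pos 12: AGG -> S; peptide=DTLPS
pos 15: AGC -> R; peptide=DTLPSR
pos 18: GUU -> S; peptide=DTLPSRS
pos 21: AUC -> Q; peptide=DTLPSRSQ
pos 24: UGA -> STOP

Answer: DTLPSRSQ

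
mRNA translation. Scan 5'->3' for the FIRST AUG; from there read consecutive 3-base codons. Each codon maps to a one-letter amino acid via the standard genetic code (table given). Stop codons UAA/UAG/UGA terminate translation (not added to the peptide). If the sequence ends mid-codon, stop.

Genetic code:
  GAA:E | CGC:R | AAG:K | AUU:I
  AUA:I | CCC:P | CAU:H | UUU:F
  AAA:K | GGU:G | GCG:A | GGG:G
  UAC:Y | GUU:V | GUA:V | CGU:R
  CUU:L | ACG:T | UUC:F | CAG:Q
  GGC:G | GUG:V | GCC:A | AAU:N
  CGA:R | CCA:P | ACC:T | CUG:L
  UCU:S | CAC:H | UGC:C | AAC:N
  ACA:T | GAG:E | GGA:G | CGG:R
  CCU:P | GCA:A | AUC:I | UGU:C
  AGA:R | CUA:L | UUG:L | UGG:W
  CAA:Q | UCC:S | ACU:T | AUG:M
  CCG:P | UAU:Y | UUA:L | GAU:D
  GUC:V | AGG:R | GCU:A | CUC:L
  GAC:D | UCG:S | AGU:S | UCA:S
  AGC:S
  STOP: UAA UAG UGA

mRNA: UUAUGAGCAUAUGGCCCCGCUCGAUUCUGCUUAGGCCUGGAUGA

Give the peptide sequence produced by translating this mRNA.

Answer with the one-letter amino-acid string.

Answer: MSIWPRSILLRPG

Derivation:
start AUG at pos 2
pos 2: AUG -> M; peptide=M
pos 5: AGC -> S; peptide=MS
pos 8: AUA -> I; peptide=MSI
pos 11: UGG -> W; peptide=MSIW
pos 14: CCC -> P; peptide=MSIWP
pos 17: CGC -> R; peptide=MSIWPR
pos 20: UCG -> S; peptide=MSIWPRS
pos 23: AUU -> I; peptide=MSIWPRSI
pos 26: CUG -> L; peptide=MSIWPRSIL
pos 29: CUU -> L; peptide=MSIWPRSILL
pos 32: AGG -> R; peptide=MSIWPRSILLR
pos 35: CCU -> P; peptide=MSIWPRSILLRP
pos 38: GGA -> G; peptide=MSIWPRSILLRPG
pos 41: UGA -> STOP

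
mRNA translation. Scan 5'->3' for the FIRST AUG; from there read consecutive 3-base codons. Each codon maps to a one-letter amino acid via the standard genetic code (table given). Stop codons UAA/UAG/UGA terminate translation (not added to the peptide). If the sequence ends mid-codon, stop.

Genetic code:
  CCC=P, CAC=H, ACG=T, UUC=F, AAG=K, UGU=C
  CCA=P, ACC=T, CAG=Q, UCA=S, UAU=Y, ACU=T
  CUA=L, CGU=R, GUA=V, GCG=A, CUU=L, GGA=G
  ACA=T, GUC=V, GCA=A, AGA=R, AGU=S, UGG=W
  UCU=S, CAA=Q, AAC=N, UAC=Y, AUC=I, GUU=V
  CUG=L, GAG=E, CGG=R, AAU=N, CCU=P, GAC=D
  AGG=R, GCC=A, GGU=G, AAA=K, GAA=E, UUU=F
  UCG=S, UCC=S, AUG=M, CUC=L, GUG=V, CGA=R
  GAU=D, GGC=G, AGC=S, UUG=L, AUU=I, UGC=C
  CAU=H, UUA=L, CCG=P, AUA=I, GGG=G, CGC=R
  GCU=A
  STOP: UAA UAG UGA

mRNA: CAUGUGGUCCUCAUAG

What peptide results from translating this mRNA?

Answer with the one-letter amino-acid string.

start AUG at pos 1
pos 1: AUG -> M; peptide=M
pos 4: UGG -> W; peptide=MW
pos 7: UCC -> S; peptide=MWS
pos 10: UCA -> S; peptide=MWSS
pos 13: UAG -> STOP

Answer: MWSS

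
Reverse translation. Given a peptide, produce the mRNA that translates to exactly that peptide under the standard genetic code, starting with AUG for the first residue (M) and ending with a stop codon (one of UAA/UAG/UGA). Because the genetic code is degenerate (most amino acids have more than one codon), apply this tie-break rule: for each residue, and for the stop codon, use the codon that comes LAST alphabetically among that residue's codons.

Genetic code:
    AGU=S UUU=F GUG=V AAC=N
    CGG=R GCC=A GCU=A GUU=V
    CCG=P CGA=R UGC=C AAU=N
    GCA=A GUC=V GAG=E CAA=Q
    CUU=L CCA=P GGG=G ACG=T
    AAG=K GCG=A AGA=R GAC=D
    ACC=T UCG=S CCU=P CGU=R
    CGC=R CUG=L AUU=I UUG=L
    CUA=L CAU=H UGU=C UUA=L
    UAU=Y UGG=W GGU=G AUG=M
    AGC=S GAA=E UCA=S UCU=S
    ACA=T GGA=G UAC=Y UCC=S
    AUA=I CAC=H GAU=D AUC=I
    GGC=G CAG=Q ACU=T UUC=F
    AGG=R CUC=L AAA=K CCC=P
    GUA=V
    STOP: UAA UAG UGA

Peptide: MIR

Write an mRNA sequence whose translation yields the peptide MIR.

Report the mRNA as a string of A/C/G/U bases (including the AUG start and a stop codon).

Answer: mRNA: AUGAUUCGUUGA

Derivation:
residue 1: M -> AUG (start codon)
residue 2: I codons sorted = AUA,AUC,AUU -> pick last = AUU
residue 3: R codons sorted = AGA,AGG,CGA,CGC,CGG,CGU -> pick last = CGU
terminator: stop codons sorted = UAA,UAG,UGA -> pick last = UGA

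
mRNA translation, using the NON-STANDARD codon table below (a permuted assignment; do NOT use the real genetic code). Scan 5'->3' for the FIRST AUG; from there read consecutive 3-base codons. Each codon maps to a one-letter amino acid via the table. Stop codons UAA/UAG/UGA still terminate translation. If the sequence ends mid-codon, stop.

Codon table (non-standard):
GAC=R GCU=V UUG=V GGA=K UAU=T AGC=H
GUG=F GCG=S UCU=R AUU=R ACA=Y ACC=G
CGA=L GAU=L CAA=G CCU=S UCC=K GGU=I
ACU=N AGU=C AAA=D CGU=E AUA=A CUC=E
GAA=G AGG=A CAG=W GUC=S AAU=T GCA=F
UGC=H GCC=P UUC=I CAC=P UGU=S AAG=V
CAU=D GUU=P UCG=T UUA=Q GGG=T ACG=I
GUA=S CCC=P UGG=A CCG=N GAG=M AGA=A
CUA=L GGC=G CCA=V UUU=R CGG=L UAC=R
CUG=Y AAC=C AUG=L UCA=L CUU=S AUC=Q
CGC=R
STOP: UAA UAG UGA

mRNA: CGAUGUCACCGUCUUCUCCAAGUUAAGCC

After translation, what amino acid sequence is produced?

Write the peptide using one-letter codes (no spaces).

Answer: LLNRRVC

Derivation:
start AUG at pos 2
pos 2: AUG -> L; peptide=L
pos 5: UCA -> L; peptide=LL
pos 8: CCG -> N; peptide=LLN
pos 11: UCU -> R; peptide=LLNR
pos 14: UCU -> R; peptide=LLNRR
pos 17: CCA -> V; peptide=LLNRRV
pos 20: AGU -> C; peptide=LLNRRVC
pos 23: UAA -> STOP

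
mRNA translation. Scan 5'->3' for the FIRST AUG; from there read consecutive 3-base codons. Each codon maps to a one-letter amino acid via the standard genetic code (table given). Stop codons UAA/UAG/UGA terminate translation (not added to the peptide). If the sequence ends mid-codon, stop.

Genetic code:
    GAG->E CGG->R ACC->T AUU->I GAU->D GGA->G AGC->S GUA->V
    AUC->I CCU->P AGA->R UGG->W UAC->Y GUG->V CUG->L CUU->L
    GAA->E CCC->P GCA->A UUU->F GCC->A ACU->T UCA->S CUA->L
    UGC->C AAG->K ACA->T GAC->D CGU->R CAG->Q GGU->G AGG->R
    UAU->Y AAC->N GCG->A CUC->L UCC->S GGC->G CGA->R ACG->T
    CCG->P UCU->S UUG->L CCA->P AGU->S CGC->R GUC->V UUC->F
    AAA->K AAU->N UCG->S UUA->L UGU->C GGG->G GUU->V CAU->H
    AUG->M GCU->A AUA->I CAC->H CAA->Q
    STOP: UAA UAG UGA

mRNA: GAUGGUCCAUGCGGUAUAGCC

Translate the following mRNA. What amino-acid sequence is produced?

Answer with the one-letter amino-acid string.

start AUG at pos 1
pos 1: AUG -> M; peptide=M
pos 4: GUC -> V; peptide=MV
pos 7: CAU -> H; peptide=MVH
pos 10: GCG -> A; peptide=MVHA
pos 13: GUA -> V; peptide=MVHAV
pos 16: UAG -> STOP

Answer: MVHAV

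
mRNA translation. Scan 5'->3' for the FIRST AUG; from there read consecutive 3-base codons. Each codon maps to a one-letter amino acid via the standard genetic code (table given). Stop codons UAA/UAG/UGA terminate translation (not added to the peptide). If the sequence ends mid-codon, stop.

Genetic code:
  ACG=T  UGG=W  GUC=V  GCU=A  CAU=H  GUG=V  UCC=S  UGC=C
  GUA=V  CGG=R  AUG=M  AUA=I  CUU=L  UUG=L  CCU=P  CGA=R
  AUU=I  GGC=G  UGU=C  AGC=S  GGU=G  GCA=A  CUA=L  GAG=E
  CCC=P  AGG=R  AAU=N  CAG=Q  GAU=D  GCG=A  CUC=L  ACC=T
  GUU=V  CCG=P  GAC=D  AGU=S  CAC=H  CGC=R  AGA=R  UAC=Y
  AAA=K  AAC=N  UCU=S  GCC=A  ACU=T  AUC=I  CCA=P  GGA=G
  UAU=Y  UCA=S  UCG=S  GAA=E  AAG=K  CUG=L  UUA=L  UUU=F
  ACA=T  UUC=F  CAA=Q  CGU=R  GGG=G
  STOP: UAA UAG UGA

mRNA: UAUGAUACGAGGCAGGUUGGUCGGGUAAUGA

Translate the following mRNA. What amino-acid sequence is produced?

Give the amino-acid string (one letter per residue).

start AUG at pos 1
pos 1: AUG -> M; peptide=M
pos 4: AUA -> I; peptide=MI
pos 7: CGA -> R; peptide=MIR
pos 10: GGC -> G; peptide=MIRG
pos 13: AGG -> R; peptide=MIRGR
pos 16: UUG -> L; peptide=MIRGRL
pos 19: GUC -> V; peptide=MIRGRLV
pos 22: GGG -> G; peptide=MIRGRLVG
pos 25: UAA -> STOP

Answer: MIRGRLVG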